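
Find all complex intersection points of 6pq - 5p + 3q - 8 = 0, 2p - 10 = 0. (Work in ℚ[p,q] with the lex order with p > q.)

Compute a lex Gröbner basis by Buchberger's algorithm.
f_1 = 6pq - 5p + 3q - 8, LT = pq.
f_2 = 2p - 10, LT = p.

S(f_1,f_2): lcm = pq. S = -⅚p + 11/2q - 4/3.
  leading term p: subtract (-5/12)·f_2 from -⅚p + 11/2q - 4/3 → 11/2q - 11/2
  leading term q: no divisor's leading term divides it; move 11/2q to the remainder.
  leading term 1: no divisor's leading term divides it; move -11/2 to the remainder.
  remainder 11/2q - 11/2 ≠ 0; add h_3 = 11/2q - 11/2 to the basis.

S(f_1,h_3): lcm = pq. S = ⅙p + ½q - 4/3.
  leading term p: subtract (1/12)·f_2 from ⅙p + ½q - 4/3 → ½q - ½
  leading term q: subtract (1/11)·h_3 from ½q - ½ → 0
  remainder 0.

S(f_2,h_3): leading monomials are coprime, so the S-polynomial reduces to 0 (Buchberger's first criterion).
Every S-polynomial of the final basis reduces to 0, so we have a Gröbner basis.
Inter-reduce: drop elements whose leading term is divisible by another's, tail-reduce, and make monic.
Reduced Gröbner basis: {p - 5, q - 1}.

A lex Gröbner basis eliminates variables successively. Here q - 1 depends only on q, with roots {1}; lifting each root through the earlier basis elements recovers the full solutions.
  q = 1: the earlier basis element becomes p - 5 = 0, giving p = 5 — point (5, 1).
Each listed point satisfies every original equation (direct substitution).

{(5, 1)}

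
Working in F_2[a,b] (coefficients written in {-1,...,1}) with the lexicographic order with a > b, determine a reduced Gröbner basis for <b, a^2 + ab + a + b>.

f_1 = b, LT = b.
f_2 = a^2 + ab + a + b, LT = a^2.

The S-polynomials (S(f_1,f_2)) all reduce to 0 modulo the current basis, so we have a Gröbner basis.

G = {a^2 + a, b}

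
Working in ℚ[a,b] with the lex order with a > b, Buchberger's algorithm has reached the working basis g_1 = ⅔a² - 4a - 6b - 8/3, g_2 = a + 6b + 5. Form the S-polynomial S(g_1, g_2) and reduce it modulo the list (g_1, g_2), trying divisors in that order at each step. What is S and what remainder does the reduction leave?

lcm(LM(g_1), LM(g_2)) = a².
S = (lcm/LT(g_1))·g_1 − (lcm/LT(g_2))·g_2 = -6ab - 11a - 9b - 4.
Reduce S modulo (g_1, g_2) in that order:
  leading term ab: subtract (-6b)·g_2 from -6ab - 11a - 9b - 4 → -11a + 36b² + 21b - 4
  leading term a: subtract (-11)·g_2 from -11a + 36b² + 21b - 4 → 36b² + 87b + 51
  leading term b²: no divisor's leading term divides it; move 36b² to the remainder.
  leading term b: no divisor's leading term divides it; move 87b to the remainder.
  leading term 1: no divisor's leading term divides it; move 51 to the remainder.
The remainder 36b² + 87b + 51 is nonzero, so it would be added as the next basis element.

S(g_1, g_2) = -6ab - 11a - 9b - 4; remainder on division = 36b² + 87b + 51.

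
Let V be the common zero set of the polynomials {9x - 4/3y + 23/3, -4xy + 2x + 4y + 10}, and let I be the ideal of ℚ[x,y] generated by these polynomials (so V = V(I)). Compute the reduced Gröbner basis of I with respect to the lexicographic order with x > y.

G = {x - 4/27y + 23/27, y² - 13y - 14}

This is the nonlinear analogue of row-reducing a linear system.

f_1 = 9x - 4/3y + 23/3, LT = x.
f_2 = -4xy + 2x + 4y + 10, LT = xy.

S(f_1,f_2): lcm = xy. S = ½x - 4/27y² + 50/27y + 5/2.
  leading term x: subtract (1/18)·f_1 from ½x - 4/27y² + 50/27y + 5/2 → -4/27y² + 52/27y + 56/27
  leading term y²: no divisor's leading term divides it; move -4/27y² to the remainder.
  leading term y: no divisor's leading term divides it; move 52/27y to the remainder.
  leading term 1: no divisor's leading term divides it; move 56/27 to the remainder.
  remainder -4/27y² + 52/27y + 56/27 ≠ 0; add g_3 = -4/27y² + 52/27y + 56/27 to the basis.

S(f_1,g_3): leading monomials are coprime, so the S-polynomial reduces to 0 (Buchberger's first criterion).
S(f_2,g_3): lcm = xy². S = 25/2xy + 14x - y² - 5/2y.
  leading term xy: subtract (25/18y)·f_1 from 25/2xy + 14x - y² - 5/2y → 14x + 23/27y² - 355/27y
  leading term x: subtract (14/9)·f_1 from 14x + 23/27y² - 355/27y → 23/27y² - 299/27y - 322/27
  leading term y²: subtract (-23/4)·g_3 from 23/27y² - 299/27y - 322/27 → 0
  remainder 0.

Every S-polynomial of the final basis reduces to 0, so we have a Gröbner basis.
Inter-reduce: drop elements whose leading term is divisible by another's, tail-reduce, and make monic.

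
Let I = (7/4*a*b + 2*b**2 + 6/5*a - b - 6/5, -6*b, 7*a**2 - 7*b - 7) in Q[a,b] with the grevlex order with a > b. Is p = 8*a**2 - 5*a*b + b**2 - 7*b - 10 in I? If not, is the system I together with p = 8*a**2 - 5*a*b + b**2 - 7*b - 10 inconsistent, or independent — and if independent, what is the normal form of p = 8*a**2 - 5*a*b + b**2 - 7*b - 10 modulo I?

Adjoining 8*a**2 - 5*a*b + b**2 - 7*b - 10 makes the ideal the whole ring: the system is inconsistent.

First compute the reduced Gröbner basis of I by Buchberger's algorithm.
f_1 = 7/4*a*b + 2*b**2 + 6/5*a - b - 6/5, LT = a*b.
f_2 = -6*b, LT = b.
f_3 = 7*a**2 - 7*b - 7, LT = a**2.

S(f_1,f_2): lcm = a*b. S = 8/7*b**2 + 24/35*a - 4/7*b - 24/35.
  leading term b**2: subtract (-4/21*b)·f_2 from 8/7*b**2 + 24/35*a - 4/7*b - 24/35 → 24/35*a - 4/7*b - 24/35
  leading term a: no divisor's leading term divides it; move 24/35*a to the remainder.
  leading term b: subtract (2/21)·f_2 from -4/7*b - 24/35 → -24/35
  leading term 1: no divisor's leading term divides it; move -24/35 to the remainder.
  remainder 24/35*a - 24/35 ≠ 0; add h_4 = 24/35*a - 24/35 to the basis.

S(f_1,f_3): lcm = a**2*b. S = 8/7*a*b**2 + 24/35*a**2 - 4/7*a*b + b**2 - 24/35*a + b.
  leading term a*b**2: subtract (32/49*b)·f_1 from 8/7*a*b**2 + 24/35*a**2 - 4/7*a*b + b**2 - 24/35*a + b → -64/49*b**3 + 24/35*a**2 - 332/245*a*b + 81/49*b**2 - 24/35*a + 437/245*b
  leading term b**3: subtract (32/147*b**2)·f_2 from -64/49*b**3 + 24/35*a**2 - 332/245*a*b + 81/49*b**2 - 24/35*a + 437/245*b → 24/35*a**2 - 332/245*a*b + 81/49*b**2 - 24/35*a + 437/245*b
  leading term a**2: subtract (24/245)·f_3 from 24/35*a**2 - 332/245*a*b + 81/49*b**2 - 24/35*a + 437/245*b → -332/245*a*b + 81/49*b**2 - 24/35*a + 121/49*b + 24/35
  leading term a*b: subtract (-1328/1715)·f_1 from -332/245*a*b + 81/49*b**2 - 24/35*a + 121/49*b + 24/35 → 5491/1715*b**2 + 2088/8575*a + 2907/1715*b - 2088/8575
  leading term b**2: subtract (-5491/10290*b)·f_2 from 5491/1715*b**2 + 2088/8575*a + 2907/1715*b - 2088/8575 → 2088/8575*a + 2907/1715*b - 2088/8575
  leading term a: subtract (87/245)·h_4 from 2088/8575*a + 2907/1715*b - 2088/8575 → 2907/1715*b
  leading term b: subtract (-969/3430)·f_2 from 2907/1715*b → 0
  remainder 0.

S(f_2,f_3): leading monomials are coprime, so the S-polynomial reduces to 0 (Buchberger's first criterion).
S(f_1,h_4): lcm = a*b. S = 8/7*b**2 + 24/35*a + 3/7*b - 24/35.
  leading term b**2: subtract (-4/21*b)·f_2 from 8/7*b**2 + 24/35*a + 3/7*b - 24/35 → 24/35*a + 3/7*b - 24/35
  leading term a: subtract (1)·h_4 from 24/35*a + 3/7*b - 24/35 → 3/7*b
  leading term b: subtract (-1/14)·f_2 from 3/7*b → 0
  remainder 0.

S(f_2,h_4): leading monomials are coprime, so the S-polynomial reduces to 0 (Buchberger's first criterion).
S(f_3,h_4): lcm = a**2. S = a - b - 1.
  leading term a: subtract (35/24)·h_4 from a - b - 1 → -b
  leading term b: subtract (1/6)·f_2 from -b → 0
  remainder 0.

Every S-polynomial of the final basis reduces to 0, so we have a Gröbner basis.
Inter-reduce: drop elements whose leading term is divisible by another's, tail-reduce, and make monic.
Reduced Gröbner basis: {a - 1, b}.
Label its elements g_1 = a - 1, g_2 = b.

Reduce p = 8*a**2 - 5*a*b + b**2 - 7*b - 10 modulo G:
  leading term a**2: subtract (8*a)·g_1 from 8*a**2 - 5*a*b + b**2 - 7*b - 10 → -5*a*b + b**2 + 8*a - 7*b - 10
  leading term a*b: subtract (-5*b)·g_1 from -5*a*b + b**2 + 8*a - 7*b - 10 → b**2 + 8*a - 12*b - 10
  leading term b**2: subtract (b)·g_2 from b**2 + 8*a - 12*b - 10 → 8*a - 12*b - 10
  leading term a: subtract (8)·g_1 from 8*a - 12*b - 10 → -12*b - 2
  leading term b: subtract (-12)·g_2 from -12*b - 2 → -2
  leading term 1: no divisor's leading term divides it; move -2 to the remainder.
  normal form = -2.
The normal form is nonzero, so p ∉ I. Since p minus its normal form lies in I, I + (p) = I + (r) where r = -2; decide whether this ideal is the whole ring.
Here r = -2 is a nonzero constant, hence a unit: 1 ∈ I + (p), the Gröbner basis of I + (p) is {1}, and the enlarged system has no common solution — adjoining p is inconsistent.

The remainder on division by a Gröbner basis is unique — it is the normal form.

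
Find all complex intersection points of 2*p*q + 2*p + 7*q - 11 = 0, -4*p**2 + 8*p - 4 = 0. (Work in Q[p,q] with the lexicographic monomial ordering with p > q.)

Compute a lex Gröbner basis by Buchberger's algorithm.
f_1 = 2*p*q + 2*p + 7*q - 11, LT = p*q.
f_2 = -4*p**2 + 8*p - 4, LT = p**2.

S(f_1,f_2): lcm = p**2*q. S = p**2 + 11/2*p*q - 11/2*p - q.
  leading term p**2: subtract (-1/4)·f_2 from p**2 + 11/2*p*q - 11/2*p - q → 11/2*p*q - 7/2*p - q - 1
  leading term p*q: subtract (11/4)·f_1 from 11/2*p*q - 7/2*p - q - 1 → -9*p - 81/4*q + 117/4
  leading term p: no divisor's leading term divides it; move -9*p to the remainder.
  leading term q: no divisor's leading term divides it; move -81/4*q to the remainder.
  leading term 1: no divisor's leading term divides it; move 117/4 to the remainder.
  remainder -9*p - 81/4*q + 117/4 ≠ 0; add h_3 = -9*p - 81/4*q + 117/4 to the basis.

S(f_1,h_3): lcm = p*q. S = p - 9/4*q**2 + 27/4*q - 11/2.
  leading term p: subtract (-1/9)·h_3 from p - 9/4*q**2 + 27/4*q - 11/2 → -9/4*q**2 + 9/2*q - 9/4
  leading term q**2: no divisor's leading term divides it; move -9/4*q**2 to the remainder.
  leading term q: no divisor's leading term divides it; move 9/2*q to the remainder.
  leading term 1: no divisor's leading term divides it; move -9/4 to the remainder.
  remainder -9/4*q**2 + 9/2*q - 9/4 ≠ 0; add h_4 = -9/4*q**2 + 9/2*q - 9/4 to the basis.

The other S-polynomials (S(f_2,h_3), S(f_1,h_4), S(f_2,h_4), S(h_3,h_4)) all reduce to 0 modulo the current basis, so we have a Gröbner basis.
Inter-reduce: drop elements whose leading term is divisible by another's, tail-reduce, and make monic.
Reduced Gröbner basis: {p + 9/4*q - 13/4, q**2 - 2*q + 1}.

Since the basis is lex-ordered, q**2 - 2*q + 1 is univariate in q. Its roots are {1}. Back-substituting each root into the other basis elements fixes the other coordinates.
  q = 1: the earlier basis element becomes p - 1 = 0, giving p = 1 — point (1, 1).
Check: every point annihilates each of the original generators.

{(1, 1)}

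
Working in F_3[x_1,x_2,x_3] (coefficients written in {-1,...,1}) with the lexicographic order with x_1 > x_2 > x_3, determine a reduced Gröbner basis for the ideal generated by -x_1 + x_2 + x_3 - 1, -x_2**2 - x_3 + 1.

G = {x_1 - x_2 - x_3 + 1, x_2**2 + x_3 - 1}

This is the nonlinear analogue of row-reducing a linear system.

f_1 = -x_1 + x_2 + x_3 - 1, LT = x_1.
f_2 = -x_2**2 - x_3 + 1, LT = x_2**2.

S(f_1,f_2): leading monomials are coprime, so the S-polynomial reduces to 0 (Buchberger's first criterion).
Every S-polynomial of the final basis reduces to 0, so we have a Gröbner basis.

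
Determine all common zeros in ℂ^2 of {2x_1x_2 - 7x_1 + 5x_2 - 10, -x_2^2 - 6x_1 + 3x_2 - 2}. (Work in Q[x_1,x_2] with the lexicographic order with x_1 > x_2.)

Compute a lex Gröbner basis by Buchberger's algorithm.
f_1 = 2x_1x_2 - 7x_1 + 5x_2 - 10, LT = x_1x_2.
f_2 = -6x_1 - x_2^2 + 3x_2 - 2, LT = x_1.

S(f_1,f_2): lcm = x_1x_2. S = -7/2x_1 - 1/6x_2^3 + 1/2x_2^2 + 13/6x_2 - 5.
  leading term x_1: subtract (7/12)·f_2 from -7/2x_1 - 1/6x_2^3 + 1/2x_2^2 + 13/6x_2 - 5 → -1/6x_2^3 + 13/12x_2^2 + 5/12x_2 - 23/6
  leading term x_2^3: no divisor's leading term divides it; move -1/6x_2^3 to the remainder.
  leading term x_2^2: no divisor's leading term divides it; move 13/12x_2^2 to the remainder.
  leading term x_2: no divisor's leading term divides it; move 5/12x_2 to the remainder.
  leading term 1: no divisor's leading term divides it; move -23/6 to the remainder.
  remainder -1/6x_2^3 + 13/12x_2^2 + 5/12x_2 - 23/6 ≠ 0; add h_3 = -1/6x_2^3 + 13/12x_2^2 + 5/12x_2 - 23/6 to the basis.

The other S-polynomials (S(f_1,h_3), S(f_2,h_3)) all reduce to 0 modulo the current basis, so we have a Gröbner basis.
Inter-reduce: drop elements whose leading term is divisible by another's, tail-reduce, and make monic.
Reduced Gröbner basis: {x_1 + 1/6x_2^2 - 1/2x_2 + 1/3, x_2^3 - 13/2x_2^2 - 5/2x_2 + 23}.

From the last basis element, x_2^3 - 13/2x_2^2 - 5/2x_2 + 23 = 0, so x_2 takes values in {2, 9/4 - sqrt(265)/4, 9/4 + sqrt(265)/4}. Each choice, substituted upward through the basis, yields the corresponding point(s) of the solution set.
  x_2 = 2: the earlier basis element becomes x_1 = 0, giving x_1 = 0 — point (0, 2).
  x_2 = 9/4 - sqrt(265)/4: the earlier basis element becomes x_1 - sqrt(265)/16 + 45/16 = 0, giving x_1 = -45/16 + sqrt(265)/16 — point (-45/16 + sqrt(265)/16, 9/4 - sqrt(265)/4).
  x_2 = 9/4 + sqrt(265)/4: the earlier basis element becomes x_1 + sqrt(265)/16 + 45/16 = 0, giving x_1 = -45/16 - sqrt(265)/16 — point (-45/16 - sqrt(265)/16, 9/4 + sqrt(265)/4).

{(0, 2), (-45/16 + sqrt(265)/16, 9/4 - sqrt(265)/4), (-45/16 - sqrt(265)/16, 9/4 + sqrt(265)/4)}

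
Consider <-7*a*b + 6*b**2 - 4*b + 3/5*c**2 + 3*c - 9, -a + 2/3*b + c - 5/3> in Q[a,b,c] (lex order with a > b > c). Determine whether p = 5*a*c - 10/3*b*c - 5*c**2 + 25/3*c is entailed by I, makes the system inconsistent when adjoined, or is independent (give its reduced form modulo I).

5*a*c - 10/3*b*c - 5*c**2 + 25/3*c lies in I (it reduces to 0).

First compute the reduced Gröbner basis of I by Buchberger's algorithm.
f_1 = -7*a*b + 6*b**2 - 4*b + 3/5*c**2 + 3*c - 9, LT = a*b.
f_2 = -a + 2/3*b + c - 5/3, LT = a.

S(f_1,f_2): lcm = a*b. S = -4/21*b**2 + b*c - 23/21*b - 3/35*c**2 - 3/7*c + 9/7.
  leading term b**2: no divisor's leading term divides it; move -4/21*b**2 to the remainder.
  leading term b*c: no divisor's leading term divides it; move b*c to the remainder.
  leading term b: no divisor's leading term divides it; move -23/21*b to the remainder.
  leading term c**2: no divisor's leading term divides it; move -3/35*c**2 to the remainder.
  leading term c: no divisor's leading term divides it; move -3/7*c to the remainder.
  leading term 1: no divisor's leading term divides it; move 9/7 to the remainder.
  remainder -4/21*b**2 + b*c - 23/21*b - 3/35*c**2 - 3/7*c + 9/7 ≠ 0; add h_3 = -4/21*b**2 + b*c - 23/21*b - 3/35*c**2 - 3/7*c + 9/7 to the basis.

The other S-polynomials (S(f_1,h_3), S(f_2,h_3)) all reduce to 0 modulo the current basis, so we have a Gröbner basis.
Inter-reduce: drop elements whose leading term is divisible by another's, tail-reduce, and make monic.
Reduced Gröbner basis: {a - 2/3*b - c + 5/3, b**2 - 21/4*b*c + 23/4*b + 9/20*c**2 + 9/4*c - 27/4}.
Label its elements g_1 = a - 2/3*b - c + 5/3, g_2 = b**2 - 21/4*b*c + 23/4*b + 9/20*c**2 + 9/4*c - 27/4.

Reduce p = 5*a*c - 10/3*b*c - 5*c**2 + 25/3*c modulo G:
  leading term a*c: subtract (5*c)·g_1 from 5*a*c - 10/3*b*c - 5*c**2 + 25/3*c → 0
  normal form = 0.
Since the normal form is 0, p ∈ I.

The remainder on division by a Gröbner basis is unique — it is the normal form.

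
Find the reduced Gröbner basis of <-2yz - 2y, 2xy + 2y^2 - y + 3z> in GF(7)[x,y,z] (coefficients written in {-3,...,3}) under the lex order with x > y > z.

G = {xy + y^2 + 3y - 2z, yz + y, z^2 + z}

f_1 = -2yz - 2y, LT = yz.
f_2 = 2xy + 2y^2 - y + 3z, LT = xy.

S(f_1,f_2): lcm = xyz. S = xy - y^2z - 3yz + 2z^2.
  leading term xy: subtract (-3)·f_2 from xy - y^2z - 3yz + 2z^2 → -y^2z - y^2 - 3yz - 3y + 2z^2 + 2z
  leading term y^2z: subtract (-3y)·f_1 from -y^2z - y^2 - 3yz - 3y + 2z^2 + 2z → -3yz - 3y + 2z^2 + 2z
  leading term yz: subtract (-2)·f_1 from -3yz - 3y + 2z^2 + 2z → 2z^2 + 2z
  leading term z^2: no divisor's leading term divides it; move 2z^2 to the remainder.
  leading term z: no divisor's leading term divides it; move 2z to the remainder.
  remainder 2z^2 + 2z ≠ 0; add g_3 = 2z^2 + 2z to the basis.

The other S-polynomials (S(f_1,g_3), S(f_2,g_3)) all reduce to 0 modulo the current basis, so we have a Gröbner basis.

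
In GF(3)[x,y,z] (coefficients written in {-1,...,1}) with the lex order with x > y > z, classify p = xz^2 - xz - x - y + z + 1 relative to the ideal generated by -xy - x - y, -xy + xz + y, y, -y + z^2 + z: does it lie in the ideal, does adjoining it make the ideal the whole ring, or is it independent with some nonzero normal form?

First compute the reduced Gröbner basis of I by Buchberger's algorithm.
f_1 = -xy - x - y, LT = xy.
f_2 = -xy + xz + y, LT = xy.
f_3 = y, LT = y.
f_4 = -y + z^2 + z, LT = y.

S(f_1,f_2): lcm = xy. S = xz + x - y.
  reduce S modulo (f_1, f_2, f_3, f_4):
  remainder xz + x ≠ 0; add h_5 = xz + x to the basis.

S(f_1,f_3): lcm = xy. S = x + y.
  reduce S modulo (f_1, f_2, f_3, f_4, h_5):
  remainder x ≠ 0; add h_6 = x to the basis.

S(f_3,f_4): lcm = y. S = z^2 + z.
  reduce S modulo (f_1, f_2, f_3, f_4, h_5, h_6):
  remainder z^2 + z ≠ 0; add h_7 = z^2 + z to the basis.

The other S-polynomials (S(f_1,f_4), S(f_2,f_3), S(f_2,f_4), S(f_1,h_5), S(f_2,h_5), S(f_3,h_5), S(f_4,h_5), S(f_1,h_6), S(f_2,h_6), S(f_3,h_6), S(f_4,h_6), S(h_5,h_6), S(f_1,h_7), S(f_2,h_7), S(f_3,h_7), S(f_4,h_7), S(h_5,h_7), S(h_6,h_7)) all reduce to 0 modulo the current basis, so we have a Gröbner basis.
Inter-reduce: drop elements whose leading term is divisible by another's, tail-reduce, and make monic.
Reduced Gröbner basis: {x, y, z^2 + z}.
Label its elements g_1 = x, g_2 = y, g_3 = z^2 + z.

Reduce p = xz^2 - xz - x - y + z + 1 modulo G:
  leading term xz^2: subtract (z^2)·g_1 from xz^2 - xz - x - y + z + 1 → -xz - x - y + z + 1
  leading term xz: subtract (-z)·g_1 from -xz - x - y + z + 1 → -x - y + z + 1
  leading term x: subtract (-1)·g_1 from -x - y + z + 1 → -y + z + 1
  leading term y: subtract (-1)·g_2 from -y + z + 1 → z + 1
  leading term z: no divisor's leading term divides it; move z to the remainder.
  leading term 1: no divisor's leading term divides it; move 1 to the remainder.
  normal form = z + 1.
The normal form is nonzero, so p ∉ I. Since p minus its normal form lies in I, I + (p) = I + (r) where r = z + 1; decide whether this ideal is the whole ring.
Run Buchberger on G together with r (pairs among the g_i already reduce to 0 since G is a Gröbner basis):
g_1 = x, LT = x.
g_2 = y, LT = y.
g_3 = z^2 + z, LT = z^2.
r = z + 1, LT = z.

The S-polynomials (S(g_1,g_2), S(g_1,g_3), S(g_1,r), S(g_2,g_3), S(g_2,r), S(g_3,r)) all reduce to 0 modulo the current basis, so we have a Gröbner basis.
Inter-reduce: drop elements whose leading term is divisible by another's, tail-reduce, and make monic.
Reduced Gröbner basis: {x, y, z + 1}.
The reduced Gröbner basis of I + (p) is {x, y, z + 1} ≠ {1}, a proper ideal, so the enlarged system stays consistent: p is independent of I, with normal form z + 1.

xz^2 - xz - x - y + z + 1 is independent of I; its normal form modulo I is z + 1.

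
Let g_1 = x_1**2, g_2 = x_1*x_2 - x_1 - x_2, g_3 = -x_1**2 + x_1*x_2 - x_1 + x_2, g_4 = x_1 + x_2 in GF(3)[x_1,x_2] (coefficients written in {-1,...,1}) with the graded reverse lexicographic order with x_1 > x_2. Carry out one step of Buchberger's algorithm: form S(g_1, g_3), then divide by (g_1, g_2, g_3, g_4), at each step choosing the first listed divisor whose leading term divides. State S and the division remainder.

lcm(LM(g_1), LM(g_3)) = x_1**2.
S = (lcm/LT(g_1))·g_1 − (lcm/LT(g_3))·g_3 = x_1*x_2 - x_1 + x_2.
Reduce S modulo (g_1, g_2, g_3, g_4) in that order:
  leading term x_1*x_2: subtract (1)·g_2 from x_1*x_2 - x_1 + x_2 → -x_2
  leading term x_2: no divisor's leading term divides it; move -x_2 to the remainder.
The remainder -x_2 is nonzero, so it would be added as the next basis element.

S(g_1, g_3) = x_1*x_2 - x_1 + x_2; remainder on division = -x_2.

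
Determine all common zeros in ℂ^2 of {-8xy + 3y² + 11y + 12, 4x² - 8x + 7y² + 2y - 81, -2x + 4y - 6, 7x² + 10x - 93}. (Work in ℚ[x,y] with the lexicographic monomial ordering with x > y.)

Compute a lex Gröbner basis by Buchberger's algorithm.
f_1 = -8xy + 3y² + 11y + 12, LT = xy.
f_2 = 4x² - 8x + 7y² + 2y - 81, LT = x².
f_3 = -2x + 4y - 6, LT = x.
f_4 = 7x² + 10x - 93, LT = x².

S(f_1,f_2): lcm = x²y. S = -⅜xy² + ⅝xy - 3/2x - 7/4y³ - ½y² + 81/4y.
  leading term xy²: subtract (3/64y)·f_1 from -⅜xy² + ⅝xy - 3/2x - 7/4y³ - ½y² + 81/4y → ⅝xy - 3/2x - 121/64y³ - 65/64y² + 315/16y
  leading term xy: subtract (-5/64)·f_1 from ⅝xy - 3/2x - 121/64y³ - 65/64y² + 315/16y → -3/2x - 121/64y³ - 25/32y² + 1315/64y + 15/16
  leading term x: subtract (¾)·f_3 from -3/2x - 121/64y³ - 25/32y² + 1315/64y + 15/16 → -121/64y³ - 25/32y² + 1123/64y + 87/16
  leading term y³: no divisor's leading term divides it; move -121/64y³ to the remainder.
  leading term y²: no divisor's leading term divides it; move -25/32y² to the remainder.
  leading term y: no divisor's leading term divides it; move 1123/64y to the remainder.
  leading term 1: no divisor's leading term divides it; move 87/16 to the remainder.
  remainder -121/64y³ - 25/32y² + 1123/64y + 87/16 ≠ 0; add h_5 = -121/64y³ - 25/32y² + 1123/64y + 87/16 to the basis.

S(f_1,f_3): lcm = xy. S = 13/8y² - 35/8y - 3/2.
  leading term y²: no divisor's leading term divides it; move 13/8y² to the remainder.
  leading term y: no divisor's leading term divides it; move -35/8y to the remainder.
  leading term 1: no divisor's leading term divides it; move -3/2 to the remainder.
  remainder 13/8y² - 35/8y - 3/2 ≠ 0; add h_6 = 13/8y² - 35/8y - 3/2 to the basis.

S(f_1,f_4): lcm = x²y. S = -⅜xy² - 157/56xy - 3/2x + 93/7y.
  leading term xy²: subtract (3/64y)·f_1 from -⅜xy² - 157/56xy - 3/2x + 93/7y → -157/56xy - 3/2x - 9/64y³ - 33/64y² + 1425/112y
  leading term xy: subtract (157/448)·f_1 from -157/56xy - 3/2x - 9/64y³ - 33/64y² + 1425/112y → -3/2x - 9/64y³ - 351/224y² + 3973/448y - 471/112
  leading term x: subtract (¾)·f_3 from -3/2x - 9/64y³ - 351/224y² + 3973/448y - 471/112 → -9/64y³ - 351/224y² + 2629/448y + 33/112
  leading term y³: subtract (9/121)·h_5 from -9/64y³ - 351/224y² + 2629/448y + 33/112 → -1278/847y² + 3865/847y - 93/847
  leading term y²: subtract (-10224/11011)·h_6 from -1278/847y² + 3865/847y - 93/847 → 5515/11011y - 16545/11011
  leading term y: no divisor's leading term divides it; move 5515/11011y to the remainder.
  leading term 1: no divisor's leading term divides it; move -16545/11011 to the remainder.
  remainder 5515/11011y - 16545/11011 ≠ 0; add h_7 = 5515/11011y - 16545/11011 to the basis.

The other S-polynomials (S(f_2,f_3), S(f_2,f_4), S(f_3,f_4), S(f_1,h_5), S(f_2,h_5), S(f_3,h_5), S(f_4,h_5), S(f_1,h_6), S(f_2,h_6), S(f_3,h_6), S(f_4,h_6), S(h_5,h_6), S(f_1,h_7), S(f_2,h_7), S(f_3,h_7), S(f_4,h_7), S(h_5,h_7), S(h_6,h_7)) all reduce to 0 modulo the current basis, so we have a Gröbner basis.
Inter-reduce: drop elements whose leading term is divisible by another's, tail-reduce, and make monic.
Reduced Gröbner basis: {x - 3, y - 3}.

A lex Gröbner basis eliminates variables successively. Here y - 3 depends only on y, with roots {3}; lifting each root through the earlier basis elements recovers the full solutions.
  y = 3: the earlier basis element becomes x - 3 = 0, giving x = 3 — point (3, 3).
Substituting each solution back into the original system confirms all equations vanish.
This is the nonlinear analogue of row-reducing a linear system.

{(3, 3)}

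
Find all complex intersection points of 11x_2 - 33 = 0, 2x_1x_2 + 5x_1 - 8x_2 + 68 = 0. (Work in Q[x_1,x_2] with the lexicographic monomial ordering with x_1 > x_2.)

{(-4, 3)}

Compute a lex Gröbner basis by Buchberger's algorithm.
f_1 = 11x_2 - 33, LT = x_2.
f_2 = 2x_1x_2 + 5x_1 - 8x_2 + 68, LT = x_1x_2.

S(f_1,f_2): lcm = x_1x_2. S = -\tfrac{11}{2}x_1 + 4x_2 - 34.
  reduce S modulo (f_1, f_2):
  remainder -\tfrac{11}{2}x_1 - 22 ≠ 0; add h_3 = -\tfrac{11}{2}x_1 - 22 to the basis.

The other S-polynomials (S(f_1,h_3), S(f_2,h_3)) all reduce to 0 modulo the current basis, so we have a Gröbner basis.
Inter-reduce: drop elements whose leading term is divisible by another's, tail-reduce, and make monic.
Reduced Gröbner basis: {x_1 + 4, x_2 - 3}.

The lex basis is triangular: the last element involves only x_2. Solving x_2 - 3 = 0 gives x_2 ∈ {3}; substituting each value into the earlier elements determines the remaining variables.
  x_2 = 3: the earlier basis element becomes x_1 + 4 = 0, giving x_1 = -4 — point (-4, 3).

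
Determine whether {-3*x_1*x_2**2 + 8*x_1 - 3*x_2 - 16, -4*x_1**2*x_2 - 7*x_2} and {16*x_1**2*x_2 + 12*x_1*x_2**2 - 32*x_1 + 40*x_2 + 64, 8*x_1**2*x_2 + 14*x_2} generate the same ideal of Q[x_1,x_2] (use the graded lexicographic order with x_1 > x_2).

Since reduced Gröbner bases are canonical representatives of ideals under a given ordering, it suffices to compute and compare them.
Buchberger on the first generating set:
f_1 = -3*x_1*x_2**2 + 8*x_1 - 3*x_2 - 16, LT = x_1*x_2**2.
f_2 = -4*x_1**2*x_2 - 7*x_2, LT = x_1**2*x_2.

S(f_1,f_2): lcm = x_1**2*x_2**2. S = -8/3*x_1**2 + x_1*x_2 - 7/4*x_2**2 + 16/3*x_1.
  leading term x_1**2: no divisor's leading term divides it; move -8/3*x_1**2 to the remainder.
  leading term x_1*x_2: no divisor's leading term divides it; move x_1*x_2 to the remainder.
  leading term x_2**2: no divisor's leading term divides it; move -7/4*x_2**2 to the remainder.
  leading term x_1: no divisor's leading term divides it; move 16/3*x_1 to the remainder.
  remainder -8/3*x_1**2 + x_1*x_2 - 7/4*x_2**2 + 16/3*x_1 ≠ 0; add g_3 = -8/3*x_1**2 + x_1*x_2 - 7/4*x_2**2 + 16/3*x_1 to the basis.

S(f_1,g_3): lcm = x_1**2*x_2**2. S = 3/8*x_1*x_2**3 - 21/32*x_2**4 + 2*x_1*x_2**2 - 8/3*x_1**2 + x_1*x_2 + 16/3*x_1.
  leading term x_1*x_2**3: subtract (-1/8*x_2)·f_1 from 3/8*x_1*x_2**3 - 21/32*x_2**4 + 2*x_1*x_2**2 - 8/3*x_1**2 + x_1*x_2 + 16/3*x_1 → -21/32*x_2**4 + 2*x_1*x_2**2 - 8/3*x_1**2 + 2*x_1*x_2 - 3/8*x_2**2 + 16/3*x_1 - 2*x_2
  leading term x_2**4: no divisor's leading term divides it; move -21/32*x_2**4 to the remainder.
  leading term x_1*x_2**2: subtract (-2/3)·f_1 from 2*x_1*x_2**2 - 8/3*x_1**2 + 2*x_1*x_2 - 3/8*x_2**2 + 16/3*x_1 - 2*x_2 → -8/3*x_1**2 + 2*x_1*x_2 - 3/8*x_2**2 + 32/3*x_1 - 4*x_2 - 32/3
  leading term x_1**2: subtract (1)·g_3 from -8/3*x_1**2 + 2*x_1*x_2 - 3/8*x_2**2 + 32/3*x_1 - 4*x_2 - 32/3 → x_1*x_2 + 11/8*x_2**2 + 16/3*x_1 - 4*x_2 - 32/3
  leading term x_1*x_2: no divisor's leading term divides it; move x_1*x_2 to the remainder.
  leading term x_2**2: no divisor's leading term divides it; move 11/8*x_2**2 to the remainder.
  leading term x_1: no divisor's leading term divides it; move 16/3*x_1 to the remainder.
  leading term x_2: no divisor's leading term divides it; move -4*x_2 to the remainder.
  leading term 1: no divisor's leading term divides it; move -32/3 to the remainder.
  remainder -21/32*x_2**4 + x_1*x_2 + 11/8*x_2**2 + 16/3*x_1 - 4*x_2 - 32/3 ≠ 0; add g_4 = -21/32*x_2**4 + x_1*x_2 + 11/8*x_2**2 + 16/3*x_1 - 4*x_2 - 32/3 to the basis.

S(f_2,g_3): lcm = x_1**2*x_2. S = 3/8*x_1*x_2**2 - 21/32*x_2**3 + 2*x_1*x_2 + 7/4*x_2.
  leading term x_1*x_2**2: subtract (-1/8)·f_1 from 3/8*x_1*x_2**2 - 21/32*x_2**3 + 2*x_1*x_2 + 7/4*x_2 → -21/32*x_2**3 + 2*x_1*x_2 + x_1 + 11/8*x_2 - 2
  leading term x_2**3: no divisor's leading term divides it; move -21/32*x_2**3 to the remainder.
  leading term x_1*x_2: no divisor's leading term divides it; move 2*x_1*x_2 to the remainder.
  leading term x_1: no divisor's leading term divides it; move x_1 to the remainder.
  leading term x_2: no divisor's leading term divides it; move 11/8*x_2 to the remainder.
  leading term 1: no divisor's leading term divides it; move -2 to the remainder.
  remainder -21/32*x_2**3 + 2*x_1*x_2 + x_1 + 11/8*x_2 - 2 ≠ 0; add g_5 = -21/32*x_2**3 + 2*x_1*x_2 + x_1 + 11/8*x_2 - 2 to the basis.

The other S-polynomials (S(f_1,g_4), S(f_2,g_4), S(g_3,g_4), S(f_1,g_5), S(f_2,g_5), S(g_3,g_5), S(g_4,g_5)) all reduce to 0 modulo the current basis, so we have a Gröbner basis.
Inter-reduce: drop elements whose leading term is divisible by another's, tail-reduce, and make monic.
Reduced Gröbner basis: {x_1*x_2**2 - 8/3*x_1 + x_2 + 16/3, x_2**3 - 64/21*x_1*x_2 - 32/21*x_1 - 44/21*x_2 + 64/21, x_1**2 - 3/8*x_1*x_2 + 21/32*x_2**2 - 2*x_1}.

Buchberger on the second generating set:
h_1 = 16*x_1**2*x_2 + 12*x_1*x_2**2 - 32*x_1 + 40*x_2 + 64, LT = x_1**2*x_2.
h_2 = 8*x_1**2*x_2 + 14*x_2, LT = x_1**2*x_2.

S(h_1,h_2): lcm = x_1**2*x_2. S = 3/4*x_1*x_2**2 - 2*x_1 + 3/4*x_2 + 4.
  leading term x_1*x_2**2: no divisor's leading term divides it; move 3/4*x_1*x_2**2 to the remainder.
  leading term x_1: no divisor's leading term divides it; move -2*x_1 to the remainder.
  leading term x_2: no divisor's leading term divides it; move 3/4*x_2 to the remainder.
  leading term 1: no divisor's leading term divides it; move 4 to the remainder.
  remainder 3/4*x_1*x_2**2 - 2*x_1 + 3/4*x_2 + 4 ≠ 0; add k_3 = 3/4*x_1*x_2**2 - 2*x_1 + 3/4*x_2 + 4 to the basis.

S(h_1,k_3): lcm = x_1**2*x_2**2. S = 3/4*x_1*x_2**3 + 8/3*x_1**2 - 3*x_1*x_2 + 5/2*x_2**2 - 16/3*x_1 + 4*x_2.
  leading term x_1*x_2**3: subtract (x_2)·k_3 from 3/4*x_1*x_2**3 + 8/3*x_1**2 - 3*x_1*x_2 + 5/2*x_2**2 - 16/3*x_1 + 4*x_2 → 8/3*x_1**2 - x_1*x_2 + 7/4*x_2**2 - 16/3*x_1
  leading term x_1**2: no divisor's leading term divides it; move 8/3*x_1**2 to the remainder.
  leading term x_1*x_2: no divisor's leading term divides it; move -x_1*x_2 to the remainder.
  leading term x_2**2: no divisor's leading term divides it; move 7/4*x_2**2 to the remainder.
  leading term x_1: no divisor's leading term divides it; move -16/3*x_1 to the remainder.
  remainder 8/3*x_1**2 - x_1*x_2 + 7/4*x_2**2 - 16/3*x_1 ≠ 0; add k_4 = 8/3*x_1**2 - x_1*x_2 + 7/4*x_2**2 - 16/3*x_1 to the basis.

S(h_1,k_4): lcm = x_1**2*x_2. S = 9/8*x_1*x_2**2 - 21/32*x_2**3 + 2*x_1*x_2 - 2*x_1 + 5/2*x_2 + 4.
  leading term x_1*x_2**2: subtract (3/2)·k_3 from 9/8*x_1*x_2**2 - 21/32*x_2**3 + 2*x_1*x_2 - 2*x_1 + 5/2*x_2 + 4 → -21/32*x_2**3 + 2*x_1*x_2 + x_1 + 11/8*x_2 - 2
  leading term x_2**3: no divisor's leading term divides it; move -21/32*x_2**3 to the remainder.
  leading term x_1*x_2: no divisor's leading term divides it; move 2*x_1*x_2 to the remainder.
  leading term x_1: no divisor's leading term divides it; move x_1 to the remainder.
  leading term x_2: no divisor's leading term divides it; move 11/8*x_2 to the remainder.
  leading term 1: no divisor's leading term divides it; move -2 to the remainder.
  remainder -21/32*x_2**3 + 2*x_1*x_2 + x_1 + 11/8*x_2 - 2 ≠ 0; add k_5 = -21/32*x_2**3 + 2*x_1*x_2 + x_1 + 11/8*x_2 - 2 to the basis.

The other S-polynomials (S(h_2,k_3), S(h_2,k_4), S(k_3,k_4), S(h_1,k_5), S(h_2,k_5), S(k_3,k_5), S(k_4,k_5)) all reduce to 0 modulo the current basis, so we have a Gröbner basis.
Inter-reduce: drop elements whose leading term is divisible by another's, tail-reduce, and make monic.
Reduced Gröbner basis: {x_1*x_2**2 - 8/3*x_1 + x_2 + 16/3, x_2**3 - 64/21*x_1*x_2 - 32/21*x_1 - 44/21*x_2 + 64/21, x_1**2 - 3/8*x_1*x_2 + 21/32*x_2**2 - 2*x_1}.

Same reduced basis, so the two generating sets span the same ideal.

Yes, the ideals are equal.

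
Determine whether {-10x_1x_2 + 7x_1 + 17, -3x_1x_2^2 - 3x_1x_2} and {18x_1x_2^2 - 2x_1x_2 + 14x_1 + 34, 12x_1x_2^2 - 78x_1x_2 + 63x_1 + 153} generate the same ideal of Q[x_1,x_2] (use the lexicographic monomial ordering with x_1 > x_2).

Yes, the ideals are equal.

Two ideals are equal iff their reduced Gröbner bases coincide (the reduced basis is unique for a fixed ordering).
Buchberger on the first generating set:
f_1 = -10x_1x_2 + 7x_1 + 17, LT = x_1x_2.
f_2 = -3x_1x_2^2 - 3x_1x_2, LT = x_1x_2^2.

S(f_1,f_2): lcm = x_1x_2^2. S = -17/10x_1x_2 - 17/10x_2.
  reduce S modulo (f_1, f_2):
  remainder -119/100x_1 - 17/10x_2 - 289/100 ≠ 0; add g_3 = -119/100x_1 - 17/10x_2 - 289/100 to the basis.

S(f_1,g_3): lcm = x_1x_2. S = -7/10x_1 - 10/7x_2^2 - 17/7x_2 - 17/10.
  reduce S modulo (f_1, f_2, g_3):
  remainder -10/7x_2^2 - 10/7x_2 ≠ 0; add g_4 = -10/7x_2^2 - 10/7x_2 to the basis.

The other S-polynomials (S(f_2,g_3), S(f_1,g_4), S(f_2,g_4), S(g_3,g_4)) all reduce to 0 modulo the current basis, so we have a Gröbner basis.
Inter-reduce: drop elements whose leading term is divisible by another's, tail-reduce, and make monic.
Reduced Gröbner basis: {x_1 + 10/7x_2 + 17/7, x_2^2 + x_2}.

Buchberger on the second generating set:
h_1 = 18x_1x_2^2 - 2x_1x_2 + 14x_1 + 34, LT = x_1x_2^2.
h_2 = 12x_1x_2^2 - 78x_1x_2 + 63x_1 + 153, LT = x_1x_2^2.

S(h_1,h_2): lcm = x_1x_2^2. S = 115/18x_1x_2 - 161/36x_1 - 391/36.
  reduce S modulo (h_1, h_2):
  remainder 115/18x_1x_2 - 161/36x_1 - 391/36 ≠ 0; add k_3 = 115/18x_1x_2 - 161/36x_1 - 391/36 to the basis.

S(h_1,k_3): lcm = x_1x_2^2. S = 53/90x_1x_2 + 7/9x_1 + 17/10x_2 + 17/9.
  reduce S modulo (h_1, h_2, k_3):
  remainder 119/100x_1 + 17/10x_2 + 289/100 ≠ 0; add k_4 = 119/100x_1 + 17/10x_2 + 289/100 to the basis.

S(h_1,k_4): lcm = x_1x_2^2. S = -1/9x_1x_2 + 7/9x_1 - 10/7x_2^3 - 17/7x_2^2 + 17/9.
  reduce S modulo (h_1, h_2, k_3, k_4):
  remainder -10/7x_2^3 - 17/7x_2^2 - x_2 ≠ 0; add k_5 = -10/7x_2^3 - 17/7x_2^2 - x_2 to the basis.

S(k_3,k_4): lcm = x_1x_2. S = -7/10x_1 - 10/7x_2^2 - 17/7x_2 - 17/10.
  reduce S modulo (h_1, h_2, k_3, k_4, k_5):
  remainder -10/7x_2^2 - 10/7x_2 ≠ 0; add k_6 = -10/7x_2^2 - 10/7x_2 to the basis.

The other S-polynomials (S(h_2,k_3), S(h_2,k_4), S(h_1,k_5), S(h_2,k_5), S(k_3,k_5), S(k_4,k_5), S(h_1,k_6), S(h_2,k_6), S(k_3,k_6), S(k_4,k_6), S(k_5,k_6)) all reduce to 0 modulo the current basis, so we have a Gröbner basis.
Inter-reduce: drop elements whose leading term is divisible by another's, tail-reduce, and make monic.
Reduced Gröbner basis: {x_1 + 10/7x_2 + 17/7, x_2^2 + x_2}.

These coincide, so the ideals are equal.
The same test decides containment: I ⊆ J iff every generator of I reduces to 0 modulo a Gröbner basis of J.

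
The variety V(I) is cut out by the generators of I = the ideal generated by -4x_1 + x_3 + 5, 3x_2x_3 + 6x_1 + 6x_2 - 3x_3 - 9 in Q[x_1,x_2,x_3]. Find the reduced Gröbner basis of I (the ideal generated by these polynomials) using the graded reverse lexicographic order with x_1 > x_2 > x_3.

f_1 = -4x_1 + x_3 + 5, LT = x_1.
f_2 = 3x_2x_3 + 6x_1 + 6x_2 - 3x_3 - 9, LT = x_2x_3.

The S-polynomials (S(f_1,f_2)) all reduce to 0 modulo the current basis, so we have a Gröbner basis.

G = {x_2x_3 + 2x_2 - 1/2x_3 - 1/2, x_1 - 1/4x_3 - 5/4}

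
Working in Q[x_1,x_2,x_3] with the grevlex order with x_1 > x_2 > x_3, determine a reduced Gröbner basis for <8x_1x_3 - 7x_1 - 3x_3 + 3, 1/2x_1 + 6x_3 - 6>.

G = {x_3^2 - 59/32x_3 + 27/32, x_1 + 12x_3 - 12}

f_1 = 8x_1x_3 - 7x_1 - 3x_3 + 3, LT = x_1x_3.
f_2 = 1/2x_1 + 6x_3 - 6, LT = x_1.

S(f_1,f_2): lcm = x_1x_3. S = -12x_3^2 - 7/8x_1 + 93/8x_3 + 3/8.
  reduce S modulo (f_1, f_2):
  remainder -12x_3^2 + 177/8x_3 - 81/8 ≠ 0; add g_3 = -12x_3^2 + 177/8x_3 - 81/8 to the basis.

The other S-polynomials (S(f_1,g_3), S(f_2,g_3)) all reduce to 0 modulo the current basis, so we have a Gröbner basis.
Inter-reduce: drop elements whose leading term is divisible by another's, tail-reduce, and make monic.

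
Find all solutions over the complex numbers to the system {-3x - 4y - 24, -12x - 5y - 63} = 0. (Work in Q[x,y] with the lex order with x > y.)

{(-4, -3)}

Compute a lex Gröbner basis by Buchberger's algorithm.
f_1 = -3x - 4y - 24, LT = x.
f_2 = -12x - 5y - 63, LT = x.

S(f_1,f_2): lcm = x. S = 11/12y + 11/4.
  reduce S modulo (f_1, f_2):
  remainder 11/12y + 11/4 ≠ 0; add h_3 = 11/12y + 11/4 to the basis.

The other S-polynomials (S(f_1,h_3), S(f_2,h_3)) all reduce to 0 modulo the current basis, so we have a Gröbner basis.
Inter-reduce: drop elements whose leading term is divisible by another's, tail-reduce, and make monic.
Reduced Gröbner basis: {x + 4, y + 3}.

Elimination: the polynomial y + 3 lies in the elimination ideal for y, so y ∈ {-3}. For each such y, the remaining basis elements (now univariate) give the rest of the solution.
  y = -3: the earlier basis element becomes x + 4 = 0, giving x = -4 — point (-4, -3).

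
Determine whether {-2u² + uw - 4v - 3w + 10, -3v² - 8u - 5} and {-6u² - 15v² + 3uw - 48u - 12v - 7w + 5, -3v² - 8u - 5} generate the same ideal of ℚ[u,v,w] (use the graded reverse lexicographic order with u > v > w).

No, the ideals differ.

For a fixed monomial order, each ideal has a unique reduced Gröbner basis; comparing bases decides equality.
Buchberger on the first generating set:
f_1 = -2u² + uw - 4v - 3w + 10, LT = u².
f_2 = -3v² - 8u - 5, LT = v².

The S-polynomials (S(f_1,f_2)) all reduce to 0 modulo the current basis, so we have a Gröbner basis.
Inter-reduce: drop elements whose leading term is divisible by another's, tail-reduce, and make monic.
Reduced Gröbner basis: {u² - ½uw + 2v + 3/2w - 5, v² + 8/3u + 5/3}.

Buchberger on the second generating set:
h_1 = -6u² - 15v² + 3uw - 48u - 12v - 7w + 5, LT = u².
h_2 = -3v² - 8u - 5, LT = v².

The S-polynomials (S(h_1,h_2)) all reduce to 0 modulo the current basis, so we have a Gröbner basis.
Inter-reduce: drop elements whose leading term is divisible by another's, tail-reduce, and make monic.
Reduced Gröbner basis: {u² - ½uw + 4/3u + 2v + 7/6w - 5, v² + 8/3u + 5/3}.

Since the reduced bases disagree, the two ideals are not the same.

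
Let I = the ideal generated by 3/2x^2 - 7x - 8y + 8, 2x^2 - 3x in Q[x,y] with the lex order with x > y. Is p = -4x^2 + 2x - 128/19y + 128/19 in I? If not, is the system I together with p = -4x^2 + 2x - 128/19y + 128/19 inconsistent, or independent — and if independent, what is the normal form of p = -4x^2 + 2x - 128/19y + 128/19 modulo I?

First compute the reduced Gröbner basis of I by Buchberger's algorithm.
f_1 = 3/2x^2 - 7x - 8y + 8, LT = x^2.
f_2 = 2x^2 - 3x, LT = x^2.

S(f_1,f_2): lcm = x^2. S = -19/6x - 16/3y + 16/3.
  leading term x: no divisor's leading term divides it; move -19/6x to the remainder.
  leading term y: no divisor's leading term divides it; move -16/3y to the remainder.
  leading term 1: no divisor's leading term divides it; move 16/3 to the remainder.
  remainder -19/6x - 16/3y + 16/3 ≠ 0; add h_3 = -19/6x - 16/3y + 16/3 to the basis.

S(f_1,h_3): lcm = x^2. S = -32/19xy - 170/57x - 16/3y + 16/3.
  leading term xy: subtract (192/361y)·h_3 from -32/19xy - 170/57x - 16/3y + 16/3 → -170/57x + 1024/361y^2 - 8848/1083y + 16/3
  leading term x: subtract (340/361)·h_3 from -170/57x + 1024/361y^2 - 8848/1083y + 16/3 → 1024/361y^2 - 1136/361y + 112/361
  leading term y^2: no divisor's leading term divides it; move 1024/361y^2 to the remainder.
  leading term y: no divisor's leading term divides it; move -1136/361y to the remainder.
  leading term 1: no divisor's leading term divides it; move 112/361 to the remainder.
  remainder 1024/361y^2 - 1136/361y + 112/361 ≠ 0; add h_4 = 1024/361y^2 - 1136/361y + 112/361 to the basis.

S(f_2,h_3): lcm = x^2. S = -32/19xy + 7/38x.
  leading term xy: subtract (192/361y)·h_3 from -32/19xy + 7/38x → 7/38x + 1024/361y^2 - 1024/361y
  leading term x: subtract (-21/361)·h_3 from 7/38x + 1024/361y^2 - 1024/361y → 1024/361y^2 - 1136/361y + 112/361
  leading term y^2: subtract (1)·h_4 from 1024/361y^2 - 1136/361y + 112/361 → 0
  remainder 0.

S(f_1,h_4): leading monomials are coprime, so the S-polynomial reduces to 0 (Buchberger's first criterion).
S(f_2,h_4): leading monomials are coprime, so the S-polynomial reduces to 0 (Buchberger's first criterion).
S(h_3,h_4): leading monomials are coprime, so the S-polynomial reduces to 0 (Buchberger's first criterion).
Every S-polynomial of the final basis reduces to 0, so we have a Gröbner basis.
Inter-reduce: drop elements whose leading term is divisible by another's, tail-reduce, and make monic.
Reduced Gröbner basis: {x + 32/19y - 32/19, y^2 - 71/64y + 7/64}.
Label its elements g_1 = x + 32/19y - 32/19, g_2 = y^2 - 71/64y + 7/64.

Reduce p = -4x^2 + 2x - 128/19y + 128/19 modulo G:
  leading term x^2: subtract (-4x)·g_1 from -4x^2 + 2x - 128/19y + 128/19 → 128/19xy - 90/19x - 128/19y + 128/19
  leading term xy: subtract (128/19y)·g_1 from 128/19xy - 90/19x - 128/19y + 128/19 → -90/19x - 4096/361y^2 + 1664/361y + 128/19
  leading term x: subtract (-90/19)·g_1 from -90/19x - 4096/361y^2 + 1664/361y + 128/19 → -4096/361y^2 + 4544/361y - 448/361
  leading term y^2: subtract (-4096/361)·g_2 from -4096/361y^2 + 4544/361y - 448/361 → 0
  normal form = 0.
Since the normal form is 0, p ∈ I.

The remainder on division by a Gröbner basis is unique — it is the normal form.

-4x^2 + 2x - 128/19y + 128/19 lies in I (it reduces to 0).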